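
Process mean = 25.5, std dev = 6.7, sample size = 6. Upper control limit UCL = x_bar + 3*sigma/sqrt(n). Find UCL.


UCL = 25.5 + 3 * 6.7 / sqrt(6)

33.71


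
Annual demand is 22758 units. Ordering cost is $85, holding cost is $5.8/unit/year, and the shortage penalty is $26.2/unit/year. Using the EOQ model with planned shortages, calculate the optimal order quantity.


Formula: EOQ* = sqrt(2DS/H) * sqrt((H+P)/P)
Base EOQ = sqrt(2*22758*85/5.8) = 816.73 units
Correction = sqrt((5.8+26.2)/26.2) = 1.10516
EOQ* = 816.73 * 1.10516 = 902.6 units

902.6 units


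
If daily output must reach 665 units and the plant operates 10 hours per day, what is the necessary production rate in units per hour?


Formula: Production Rate = Daily Demand / Available Hours
Rate = 665 units/day / 10 hours/day
Rate = 66.5 units/hour

66.5 units/hour


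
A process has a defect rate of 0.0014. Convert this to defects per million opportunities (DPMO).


DPMO = defect_rate * 1000000 = 0.0014 * 1000000

1400


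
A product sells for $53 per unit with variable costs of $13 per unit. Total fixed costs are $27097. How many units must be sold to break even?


Formula: BEQ = Fixed Costs / (Price - Variable Cost)
Contribution margin = $53 - $13 = $40/unit
BEQ = ceil($27097 / $40/unit) = ceil(677.42) = 678 units

678 units


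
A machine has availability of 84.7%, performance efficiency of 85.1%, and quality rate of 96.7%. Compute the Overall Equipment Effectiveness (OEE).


Formula: OEE = Availability * Performance * Quality / 10000
A * P = 84.7% * 85.1% / 100 = 72.08%
OEE = 72.08% * 96.7% / 100 = 69.7%

69.7%


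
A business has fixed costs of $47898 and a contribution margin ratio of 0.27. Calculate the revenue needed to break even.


Formula: BER = Fixed Costs / Contribution Margin Ratio
BER = $47898 / 0.27
BER = $177400.00 (to the nearest cent)

$177400.00


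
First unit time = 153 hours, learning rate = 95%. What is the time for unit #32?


Formula: T_n = T_1 * (learning_rate)^(log2(n)) where learning_rate = rate/100
Doublings = log2(32) = 5
T_n = 153 * 0.95^5
T_n = 153 * 0.7738 = 118.4 hours

118.4 hours


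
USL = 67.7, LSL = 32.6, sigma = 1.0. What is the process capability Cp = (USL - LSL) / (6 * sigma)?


Cp = (67.7 - 32.6) / (6 * 1.0)

5.85


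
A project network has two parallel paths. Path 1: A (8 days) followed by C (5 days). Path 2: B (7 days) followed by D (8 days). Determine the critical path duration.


Path 1 = 8 + 5 = 13 days
Path 2 = 7 + 8 = 15 days
Duration = max(13, 15) = 15 days

15 days


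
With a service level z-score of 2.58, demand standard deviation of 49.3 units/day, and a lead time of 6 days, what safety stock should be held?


Formula: SS = z * sigma_d * sqrt(LT)
sqrt(LT) = sqrt(6) = 2.4495
SS = 2.58 * 49.3 * 2.4495
SS = 311.6 units

311.6 units


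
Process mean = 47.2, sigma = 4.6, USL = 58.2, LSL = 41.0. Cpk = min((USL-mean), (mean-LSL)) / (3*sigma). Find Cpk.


Cpu = (58.2 - 47.2) / (3 * 4.6) = 0.8
Cpl = (47.2 - 41.0) / (3 * 4.6) = 0.45
Cpk = min(0.8, 0.45) = 0.45

0.45


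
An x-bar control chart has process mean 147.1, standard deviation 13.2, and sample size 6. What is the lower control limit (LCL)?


LCL = 147.1 - 3 * 13.2 / sqrt(6)

130.93


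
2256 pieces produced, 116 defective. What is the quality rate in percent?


Formula: Quality Rate = Good Pieces / Total Pieces * 100
Good pieces = 2256 - 116 = 2140
QR = 2140 / 2256 * 100 = 94.9%

94.9%


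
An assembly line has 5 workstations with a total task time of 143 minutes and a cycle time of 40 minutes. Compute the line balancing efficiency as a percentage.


Formula: Efficiency = Sum of Task Times / (N_stations * CT) * 100
Total station capacity = 5 stations * 40 min = 200 min
Efficiency = 143 / 200 * 100 = 71.5%

71.5%


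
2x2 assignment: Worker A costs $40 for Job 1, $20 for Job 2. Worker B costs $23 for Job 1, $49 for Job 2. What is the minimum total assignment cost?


Option 1: A->1 + B->2 = $40 + $49 = $89
Option 2: A->2 + B->1 = $20 + $23 = $43
Min cost = min($89, $43) = $43

$43


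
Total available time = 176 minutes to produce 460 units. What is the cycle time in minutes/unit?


Formula: CT = Available Time / Number of Units
CT = 176 min / 460 units
CT = 0.38 min/unit

0.38 min/unit


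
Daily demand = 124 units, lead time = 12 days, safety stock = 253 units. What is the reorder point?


Formula: ROP = (Daily Demand * Lead Time) + Safety Stock
Demand during lead time = 124 * 12 = 1488 units
ROP = 1488 + 253 = 1741 units

1741 units


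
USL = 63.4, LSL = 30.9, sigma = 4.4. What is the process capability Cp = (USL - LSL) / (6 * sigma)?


Cp = (63.4 - 30.9) / (6 * 4.4)

1.23


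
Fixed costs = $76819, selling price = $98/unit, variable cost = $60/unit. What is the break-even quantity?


Formula: BEQ = Fixed Costs / (Price - Variable Cost)
Contribution margin = $98 - $60 = $38/unit
BEQ = ceil($76819 / $38/unit) = ceil(2021.55) = 2022 units

2022 units


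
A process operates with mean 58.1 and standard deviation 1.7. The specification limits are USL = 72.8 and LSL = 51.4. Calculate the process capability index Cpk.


Cpu = (72.8 - 58.1) / (3 * 1.7) = 2.88
Cpl = (58.1 - 51.4) / (3 * 1.7) = 1.31
Cpk = min(2.88, 1.31) = 1.31

1.31


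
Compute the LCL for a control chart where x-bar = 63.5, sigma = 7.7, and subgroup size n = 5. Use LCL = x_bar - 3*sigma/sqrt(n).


LCL = 63.5 - 3 * 7.7 / sqrt(5)

53.17


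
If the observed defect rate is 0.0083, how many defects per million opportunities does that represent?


DPMO = defect_rate * 1000000 = 0.0083 * 1000000

8300


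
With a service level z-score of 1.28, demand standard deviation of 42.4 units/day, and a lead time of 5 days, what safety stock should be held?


Formula: SS = z * sigma_d * sqrt(LT)
sqrt(LT) = sqrt(5) = 2.2361
SS = 1.28 * 42.4 * 2.2361
SS = 121.4 units

121.4 units


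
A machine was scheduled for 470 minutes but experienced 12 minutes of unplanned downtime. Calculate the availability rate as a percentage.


Formula: Availability = (Planned Time - Downtime) / Planned Time * 100
Uptime = 470 - 12 = 458 min
Availability = 458 / 470 * 100 = 97.4%

97.4%


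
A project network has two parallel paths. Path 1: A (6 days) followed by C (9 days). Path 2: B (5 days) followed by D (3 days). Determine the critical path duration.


Path 1 = 6 + 9 = 15 days
Path 2 = 5 + 3 = 8 days
Duration = max(15, 8) = 15 days

15 days


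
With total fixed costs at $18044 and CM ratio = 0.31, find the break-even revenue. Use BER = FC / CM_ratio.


Formula: BER = Fixed Costs / Contribution Margin Ratio
BER = $18044 / 0.31
BER = $58206.45 (to the nearest cent)

$58206.45


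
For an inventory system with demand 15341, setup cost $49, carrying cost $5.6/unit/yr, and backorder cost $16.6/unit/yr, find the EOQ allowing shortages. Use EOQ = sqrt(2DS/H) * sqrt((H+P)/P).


Formula: EOQ* = sqrt(2DS/H) * sqrt((H+P)/P)
Base EOQ = sqrt(2*15341*49/5.6) = 518.14 units
Correction = sqrt((5.6+16.6)/16.6) = 1.15644
EOQ* = 518.14 * 1.15644 = 599.2 units

599.2 units


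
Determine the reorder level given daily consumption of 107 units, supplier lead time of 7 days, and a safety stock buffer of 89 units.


Formula: ROP = (Daily Demand * Lead Time) + Safety Stock
Demand during lead time = 107 * 7 = 749 units
ROP = 749 + 89 = 838 units

838 units


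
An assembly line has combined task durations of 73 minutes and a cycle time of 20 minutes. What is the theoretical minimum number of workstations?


Formula: N_min = ceil(Sum of Task Times / Cycle Time)
N_min = ceil(73 min / 20 min) = ceil(3.65)
N_min = 4 stations

4


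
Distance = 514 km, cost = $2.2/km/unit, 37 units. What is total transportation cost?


TC = dist * cost * units = 514 * 2.2 * 37 = $41839.60

$41839.60


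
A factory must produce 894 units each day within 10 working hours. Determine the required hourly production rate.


Formula: Production Rate = Daily Demand / Available Hours
Rate = 894 units/day / 10 hours/day
Rate = 89.4 units/hour

89.4 units/hour


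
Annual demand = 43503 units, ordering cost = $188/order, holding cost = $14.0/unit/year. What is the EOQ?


Formula: EOQ = sqrt(2 * D * S / H)
Numerator: 2 * 43503 * 188 = 16357128
2DS/H = 16357128 / 14.0 = 1168366.3
EOQ = sqrt(1168366.3) = 1080.9 units

1080.9 units


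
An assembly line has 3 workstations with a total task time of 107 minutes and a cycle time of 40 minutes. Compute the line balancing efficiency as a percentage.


Formula: Efficiency = Sum of Task Times / (N_stations * CT) * 100
Total station capacity = 3 stations * 40 min = 120 min
Efficiency = 107 / 120 * 100 = 89.2%

89.2%


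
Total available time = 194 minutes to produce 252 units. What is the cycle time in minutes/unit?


Formula: CT = Available Time / Number of Units
CT = 194 min / 252 units
CT = 0.77 min/unit

0.77 min/unit


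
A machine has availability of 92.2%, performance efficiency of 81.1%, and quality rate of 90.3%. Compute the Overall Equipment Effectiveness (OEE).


Formula: OEE = Availability * Performance * Quality / 10000
A * P = 92.2% * 81.1% / 100 = 74.77%
OEE = 74.77% * 90.3% / 100 = 67.5%

67.5%


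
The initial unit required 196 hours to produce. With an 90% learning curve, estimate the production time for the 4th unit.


Formula: T_n = T_1 * (learning_rate)^(log2(n)) where learning_rate = rate/100
Doublings = log2(4) = 2
T_n = 196 * 0.9^2
T_n = 196 * 0.81 = 158.8 hours

158.8 hours


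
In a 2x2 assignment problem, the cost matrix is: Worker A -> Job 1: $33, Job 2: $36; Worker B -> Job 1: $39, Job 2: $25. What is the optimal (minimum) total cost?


Option 1: A->1 + B->2 = $33 + $25 = $58
Option 2: A->2 + B->1 = $36 + $39 = $75
Min cost = min($58, $75) = $58

$58


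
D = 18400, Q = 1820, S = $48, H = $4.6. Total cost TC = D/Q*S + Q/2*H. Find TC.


TC = 18400/1820 * 48 + 1820/2 * 4.6

$4671.27


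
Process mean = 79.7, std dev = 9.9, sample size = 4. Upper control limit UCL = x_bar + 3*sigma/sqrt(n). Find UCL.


UCL = 79.7 + 3 * 9.9 / sqrt(4)

94.55


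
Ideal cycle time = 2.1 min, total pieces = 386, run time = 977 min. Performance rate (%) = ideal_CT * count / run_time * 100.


Formula: Performance = (Ideal CT * Total Count) / Run Time * 100
Ideal output time = 2.1 * 386 = 810.6 min
Performance = 810.6 / 977 * 100 = 83.0%

83.0%


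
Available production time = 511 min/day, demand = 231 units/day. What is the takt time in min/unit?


Formula: Takt Time = Available Production Time / Customer Demand
Takt = 511 min/day / 231 units/day
Takt = 2.21 min/unit

2.21 min/unit


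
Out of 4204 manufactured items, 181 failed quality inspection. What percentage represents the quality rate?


Formula: Quality Rate = Good Pieces / Total Pieces * 100
Good pieces = 4204 - 181 = 4023
QR = 4023 / 4204 * 100 = 95.7%

95.7%


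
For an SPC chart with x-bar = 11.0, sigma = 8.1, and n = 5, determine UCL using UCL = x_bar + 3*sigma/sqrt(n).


UCL = 11.0 + 3 * 8.1 / sqrt(5)

21.87


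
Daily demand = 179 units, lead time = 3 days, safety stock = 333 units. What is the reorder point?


Formula: ROP = (Daily Demand * Lead Time) + Safety Stock
Demand during lead time = 179 * 3 = 537 units
ROP = 537 + 333 = 870 units

870 units


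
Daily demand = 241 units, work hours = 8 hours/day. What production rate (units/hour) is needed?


Formula: Production Rate = Daily Demand / Available Hours
Rate = 241 units/day / 8 hours/day
Rate = 30.1 units/hour

30.1 units/hour


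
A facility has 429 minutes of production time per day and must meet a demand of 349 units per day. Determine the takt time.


Formula: Takt Time = Available Production Time / Customer Demand
Takt = 429 min/day / 349 units/day
Takt = 1.23 min/unit

1.23 min/unit


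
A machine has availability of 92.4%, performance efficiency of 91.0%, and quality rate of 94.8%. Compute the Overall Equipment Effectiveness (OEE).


Formula: OEE = Availability * Performance * Quality / 10000
A * P = 92.4% * 91.0% / 100 = 84.08%
OEE = 84.08% * 94.8% / 100 = 79.7%

79.7%


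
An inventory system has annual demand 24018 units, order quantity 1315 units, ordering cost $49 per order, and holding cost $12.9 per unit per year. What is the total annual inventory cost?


TC = 24018/1315 * 49 + 1315/2 * 12.9

$9376.72


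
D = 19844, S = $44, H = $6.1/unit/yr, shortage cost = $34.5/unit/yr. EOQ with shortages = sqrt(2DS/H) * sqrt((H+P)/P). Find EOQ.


Formula: EOQ* = sqrt(2DS/H) * sqrt((H+P)/P)
Base EOQ = sqrt(2*19844*44/6.1) = 535.05 units
Correction = sqrt((6.1+34.5)/34.5) = 1.08481
EOQ* = 535.05 * 1.08481 = 580.4 units

580.4 units


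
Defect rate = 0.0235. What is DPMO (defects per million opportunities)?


DPMO = defect_rate * 1000000 = 0.0235 * 1000000

23500


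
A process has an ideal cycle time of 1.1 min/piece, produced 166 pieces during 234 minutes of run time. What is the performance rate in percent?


Formula: Performance = (Ideal CT * Total Count) / Run Time * 100
Ideal output time = 1.1 * 166 = 182.6 min
Performance = 182.6 / 234 * 100 = 78.0%

78.0%


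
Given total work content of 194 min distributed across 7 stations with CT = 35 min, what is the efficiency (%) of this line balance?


Formula: Efficiency = Sum of Task Times / (N_stations * CT) * 100
Total station capacity = 7 stations * 35 min = 245 min
Efficiency = 194 / 245 * 100 = 79.2%

79.2%


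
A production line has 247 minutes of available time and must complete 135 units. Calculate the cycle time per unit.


Formula: CT = Available Time / Number of Units
CT = 247 min / 135 units
CT = 1.83 min/unit

1.83 min/unit


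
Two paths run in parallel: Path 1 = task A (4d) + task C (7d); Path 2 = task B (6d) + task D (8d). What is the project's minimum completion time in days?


Path 1 = 4 + 7 = 11 days
Path 2 = 6 + 8 = 14 days
Duration = max(11, 14) = 14 days

14 days


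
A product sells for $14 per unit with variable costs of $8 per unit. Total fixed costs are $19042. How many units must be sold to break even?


Formula: BEQ = Fixed Costs / (Price - Variable Cost)
Contribution margin = $14 - $8 = $6/unit
BEQ = ceil($19042 / $6/unit) = ceil(3173.67) = 3174 units

3174 units


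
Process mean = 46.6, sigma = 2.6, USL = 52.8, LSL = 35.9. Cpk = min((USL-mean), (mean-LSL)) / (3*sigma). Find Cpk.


Cpu = (52.8 - 46.6) / (3 * 2.6) = 0.79
Cpl = (46.6 - 35.9) / (3 * 2.6) = 1.37
Cpk = min(0.79, 1.37) = 0.79

0.79


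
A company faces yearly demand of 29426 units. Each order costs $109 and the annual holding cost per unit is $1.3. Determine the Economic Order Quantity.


Formula: EOQ = sqrt(2 * D * S / H)
Numerator: 2 * 29426 * 109 = 6414868
2DS/H = 6414868 / 1.3 = 4934513.8
EOQ = sqrt(4934513.8) = 2221.4 units

2221.4 units


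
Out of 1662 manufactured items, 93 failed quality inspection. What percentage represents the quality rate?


Formula: Quality Rate = Good Pieces / Total Pieces * 100
Good pieces = 1662 - 93 = 1569
QR = 1569 / 1662 * 100 = 94.4%

94.4%


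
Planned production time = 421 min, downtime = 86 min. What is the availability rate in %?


Formula: Availability = (Planned Time - Downtime) / Planned Time * 100
Uptime = 421 - 86 = 335 min
Availability = 335 / 421 * 100 = 79.6%

79.6%


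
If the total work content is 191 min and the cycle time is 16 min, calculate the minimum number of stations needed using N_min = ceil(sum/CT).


Formula: N_min = ceil(Sum of Task Times / Cycle Time)
N_min = ceil(191 min / 16 min) = ceil(11.9375)
N_min = 12 stations

12


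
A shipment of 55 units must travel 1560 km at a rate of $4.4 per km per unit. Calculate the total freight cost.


TC = dist * cost * units = 1560 * 4.4 * 55 = $377520.00

$377520.00


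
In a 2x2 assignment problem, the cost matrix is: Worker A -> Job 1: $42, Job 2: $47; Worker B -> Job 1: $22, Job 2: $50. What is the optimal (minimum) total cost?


Option 1: A->1 + B->2 = $42 + $50 = $92
Option 2: A->2 + B->1 = $47 + $22 = $69
Min cost = min($92, $69) = $69

$69


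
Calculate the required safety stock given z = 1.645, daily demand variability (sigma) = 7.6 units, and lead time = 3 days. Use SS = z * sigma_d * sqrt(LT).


Formula: SS = z * sigma_d * sqrt(LT)
sqrt(LT) = sqrt(3) = 1.7321
SS = 1.645 * 7.6 * 1.7321
SS = 21.7 units

21.7 units


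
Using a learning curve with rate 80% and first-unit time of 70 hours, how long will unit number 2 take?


Formula: T_n = T_1 * (learning_rate)^(log2(n)) where learning_rate = rate/100
Doublings = log2(2) = 1
T_n = 70 * 0.8^1
T_n = 70 * 0.8 = 56.0 hours

56.0 hours


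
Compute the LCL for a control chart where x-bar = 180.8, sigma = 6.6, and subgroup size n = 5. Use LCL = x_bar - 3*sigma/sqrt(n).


LCL = 180.8 - 3 * 6.6 / sqrt(5)

171.95


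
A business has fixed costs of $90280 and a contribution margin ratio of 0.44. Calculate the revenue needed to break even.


Formula: BER = Fixed Costs / Contribution Margin Ratio
BER = $90280 / 0.44
BER = $205181.82 (to the nearest cent)

$205181.82


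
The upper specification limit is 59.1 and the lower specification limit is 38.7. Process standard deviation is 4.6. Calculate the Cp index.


Cp = (59.1 - 38.7) / (6 * 4.6)

0.74


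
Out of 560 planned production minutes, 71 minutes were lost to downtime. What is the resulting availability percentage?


Formula: Availability = (Planned Time - Downtime) / Planned Time * 100
Uptime = 560 - 71 = 489 min
Availability = 489 / 560 * 100 = 87.3%

87.3%


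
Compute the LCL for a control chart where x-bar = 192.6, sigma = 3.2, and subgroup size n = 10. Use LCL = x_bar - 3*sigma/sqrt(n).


LCL = 192.6 - 3 * 3.2 / sqrt(10)

189.56


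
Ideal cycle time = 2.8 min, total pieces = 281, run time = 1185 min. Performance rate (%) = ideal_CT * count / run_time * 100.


Formula: Performance = (Ideal CT * Total Count) / Run Time * 100
Ideal output time = 2.8 * 281 = 786.8 min
Performance = 786.8 / 1185 * 100 = 66.4%

66.4%


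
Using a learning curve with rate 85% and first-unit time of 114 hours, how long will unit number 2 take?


Formula: T_n = T_1 * (learning_rate)^(log2(n)) where learning_rate = rate/100
Doublings = log2(2) = 1
T_n = 114 * 0.85^1
T_n = 114 * 0.85 = 96.9 hours

96.9 hours


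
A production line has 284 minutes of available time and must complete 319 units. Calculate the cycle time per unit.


Formula: CT = Available Time / Number of Units
CT = 284 min / 319 units
CT = 0.89 min/unit

0.89 min/unit


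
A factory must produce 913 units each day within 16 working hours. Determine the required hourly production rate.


Formula: Production Rate = Daily Demand / Available Hours
Rate = 913 units/day / 16 hours/day
Rate = 57.1 units/hour

57.1 units/hour


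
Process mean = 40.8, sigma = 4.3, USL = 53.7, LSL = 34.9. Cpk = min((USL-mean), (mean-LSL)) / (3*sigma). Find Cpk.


Cpu = (53.7 - 40.8) / (3 * 4.3) = 1.0
Cpl = (40.8 - 34.9) / (3 * 4.3) = 0.46
Cpk = min(1.0, 0.46) = 0.46

0.46


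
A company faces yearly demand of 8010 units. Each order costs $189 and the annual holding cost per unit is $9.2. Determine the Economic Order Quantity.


Formula: EOQ = sqrt(2 * D * S / H)
Numerator: 2 * 8010 * 189 = 3027780
2DS/H = 3027780 / 9.2 = 329106.5
EOQ = sqrt(329106.5) = 573.7 units

573.7 units


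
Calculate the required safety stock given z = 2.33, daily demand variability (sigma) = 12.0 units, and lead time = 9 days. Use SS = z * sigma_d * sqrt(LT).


Formula: SS = z * sigma_d * sqrt(LT)
sqrt(LT) = sqrt(9) = 3.0
SS = 2.33 * 12.0 * 3.0
SS = 83.9 units

83.9 units


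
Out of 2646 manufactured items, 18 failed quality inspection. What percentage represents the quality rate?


Formula: Quality Rate = Good Pieces / Total Pieces * 100
Good pieces = 2646 - 18 = 2628
QR = 2628 / 2646 * 100 = 99.3%

99.3%


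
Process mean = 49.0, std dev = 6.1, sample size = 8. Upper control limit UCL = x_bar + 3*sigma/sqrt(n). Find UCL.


UCL = 49.0 + 3 * 6.1 / sqrt(8)

55.47


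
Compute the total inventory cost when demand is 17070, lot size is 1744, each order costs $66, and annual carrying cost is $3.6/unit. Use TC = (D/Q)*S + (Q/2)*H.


TC = 17070/1744 * 66 + 1744/2 * 3.6

$3785.20


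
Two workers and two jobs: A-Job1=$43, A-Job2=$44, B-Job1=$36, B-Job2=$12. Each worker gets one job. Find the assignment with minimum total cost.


Option 1: A->1 + B->2 = $43 + $12 = $55
Option 2: A->2 + B->1 = $44 + $36 = $80
Min cost = min($55, $80) = $55

$55


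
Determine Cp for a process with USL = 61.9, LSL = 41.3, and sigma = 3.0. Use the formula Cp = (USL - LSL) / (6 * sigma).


Cp = (61.9 - 41.3) / (6 * 3.0)

1.14


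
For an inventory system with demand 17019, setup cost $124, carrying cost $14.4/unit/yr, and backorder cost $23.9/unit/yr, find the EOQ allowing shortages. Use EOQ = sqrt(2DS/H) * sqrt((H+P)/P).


Formula: EOQ* = sqrt(2DS/H) * sqrt((H+P)/P)
Base EOQ = sqrt(2*17019*124/14.4) = 541.39 units
Correction = sqrt((14.4+23.9)/23.9) = 1.2659
EOQ* = 541.39 * 1.2659 = 685.3 units

685.3 units


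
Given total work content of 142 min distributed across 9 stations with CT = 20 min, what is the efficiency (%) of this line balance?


Formula: Efficiency = Sum of Task Times / (N_stations * CT) * 100
Total station capacity = 9 stations * 20 min = 180 min
Efficiency = 142 / 180 * 100 = 78.9%

78.9%


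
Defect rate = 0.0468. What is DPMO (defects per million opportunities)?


DPMO = defect_rate * 1000000 = 0.0468 * 1000000

46800


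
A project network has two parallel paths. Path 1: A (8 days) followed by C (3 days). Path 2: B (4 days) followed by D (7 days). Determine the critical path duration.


Path 1 = 8 + 3 = 11 days
Path 2 = 4 + 7 = 11 days
Duration = max(11, 11) = 11 days

11 days


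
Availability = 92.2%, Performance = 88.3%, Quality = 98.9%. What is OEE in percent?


Formula: OEE = Availability * Performance * Quality / 10000
A * P = 92.2% * 88.3% / 100 = 81.41%
OEE = 81.41% * 98.9% / 100 = 80.5%

80.5%


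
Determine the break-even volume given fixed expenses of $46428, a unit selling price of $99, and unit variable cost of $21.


Formula: BEQ = Fixed Costs / (Price - Variable Cost)
Contribution margin = $99 - $21 = $78/unit
BEQ = ceil($46428 / $78/unit) = ceil(595.23) = 596 units

596 units


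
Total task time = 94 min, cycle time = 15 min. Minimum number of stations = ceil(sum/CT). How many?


Formula: N_min = ceil(Sum of Task Times / Cycle Time)
N_min = ceil(94 min / 15 min) = ceil(6.2667)
N_min = 7 stations

7


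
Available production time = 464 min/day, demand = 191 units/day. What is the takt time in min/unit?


Formula: Takt Time = Available Production Time / Customer Demand
Takt = 464 min/day / 191 units/day
Takt = 2.43 min/unit

2.43 min/unit


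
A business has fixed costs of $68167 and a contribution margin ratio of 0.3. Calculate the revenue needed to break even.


Formula: BER = Fixed Costs / Contribution Margin Ratio
BER = $68167 / 0.3
BER = $227223.33 (to the nearest cent)

$227223.33


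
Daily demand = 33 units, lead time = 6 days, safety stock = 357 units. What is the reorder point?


Formula: ROP = (Daily Demand * Lead Time) + Safety Stock
Demand during lead time = 33 * 6 = 198 units
ROP = 198 + 357 = 555 units

555 units


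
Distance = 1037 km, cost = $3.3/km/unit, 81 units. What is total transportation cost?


TC = dist * cost * units = 1037 * 3.3 * 81 = $277190.10

$277190.10


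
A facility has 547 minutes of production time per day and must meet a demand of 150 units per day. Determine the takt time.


Formula: Takt Time = Available Production Time / Customer Demand
Takt = 547 min/day / 150 units/day
Takt = 3.65 min/unit

3.65 min/unit


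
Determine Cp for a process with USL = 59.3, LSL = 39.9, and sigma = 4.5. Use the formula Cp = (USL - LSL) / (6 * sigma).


Cp = (59.3 - 39.9) / (6 * 4.5)

0.72


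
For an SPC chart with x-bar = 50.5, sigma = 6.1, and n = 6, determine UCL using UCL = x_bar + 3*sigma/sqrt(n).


UCL = 50.5 + 3 * 6.1 / sqrt(6)

57.97


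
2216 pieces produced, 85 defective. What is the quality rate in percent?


Formula: Quality Rate = Good Pieces / Total Pieces * 100
Good pieces = 2216 - 85 = 2131
QR = 2131 / 2216 * 100 = 96.2%

96.2%


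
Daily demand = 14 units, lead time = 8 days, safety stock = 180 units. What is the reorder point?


Formula: ROP = (Daily Demand * Lead Time) + Safety Stock
Demand during lead time = 14 * 8 = 112 units
ROP = 112 + 180 = 292 units

292 units


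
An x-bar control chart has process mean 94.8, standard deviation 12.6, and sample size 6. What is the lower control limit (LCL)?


LCL = 94.8 - 3 * 12.6 / sqrt(6)

79.37


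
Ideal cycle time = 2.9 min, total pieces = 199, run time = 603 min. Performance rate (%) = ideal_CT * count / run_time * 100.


Formula: Performance = (Ideal CT * Total Count) / Run Time * 100
Ideal output time = 2.9 * 199 = 577.1 min
Performance = 577.1 / 603 * 100 = 95.7%

95.7%


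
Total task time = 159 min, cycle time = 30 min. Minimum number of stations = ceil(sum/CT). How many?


Formula: N_min = ceil(Sum of Task Times / Cycle Time)
N_min = ceil(159 min / 30 min) = ceil(5.3)
N_min = 6 stations

6


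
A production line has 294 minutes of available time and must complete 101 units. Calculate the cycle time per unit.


Formula: CT = Available Time / Number of Units
CT = 294 min / 101 units
CT = 2.91 min/unit

2.91 min/unit


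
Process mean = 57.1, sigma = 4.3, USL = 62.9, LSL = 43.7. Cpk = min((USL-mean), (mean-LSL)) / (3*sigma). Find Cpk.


Cpu = (62.9 - 57.1) / (3 * 4.3) = 0.45
Cpl = (57.1 - 43.7) / (3 * 4.3) = 1.04
Cpk = min(0.45, 1.04) = 0.45

0.45


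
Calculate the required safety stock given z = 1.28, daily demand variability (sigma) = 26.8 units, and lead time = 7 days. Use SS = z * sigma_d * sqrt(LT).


Formula: SS = z * sigma_d * sqrt(LT)
sqrt(LT) = sqrt(7) = 2.6458
SS = 1.28 * 26.8 * 2.6458
SS = 90.8 units

90.8 units


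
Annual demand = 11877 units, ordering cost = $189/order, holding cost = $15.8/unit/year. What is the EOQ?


Formula: EOQ = sqrt(2 * D * S / H)
Numerator: 2 * 11877 * 189 = 4489506
2DS/H = 4489506 / 15.8 = 284145.9
EOQ = sqrt(284145.9) = 533.1 units

533.1 units


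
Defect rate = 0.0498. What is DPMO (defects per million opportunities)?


DPMO = defect_rate * 1000000 = 0.0498 * 1000000

49800


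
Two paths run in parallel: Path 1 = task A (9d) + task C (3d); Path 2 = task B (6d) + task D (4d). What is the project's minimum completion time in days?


Path 1 = 9 + 3 = 12 days
Path 2 = 6 + 4 = 10 days
Duration = max(12, 10) = 12 days

12 days


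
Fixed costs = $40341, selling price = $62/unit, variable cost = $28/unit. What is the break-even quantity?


Formula: BEQ = Fixed Costs / (Price - Variable Cost)
Contribution margin = $62 - $28 = $34/unit
BEQ = ceil($40341 / $34/unit) = ceil(1186.5) = 1187 units

1187 units


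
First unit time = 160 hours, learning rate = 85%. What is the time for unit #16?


Formula: T_n = T_1 * (learning_rate)^(log2(n)) where learning_rate = rate/100
Doublings = log2(16) = 4
T_n = 160 * 0.85^4
T_n = 160 * 0.522 = 83.5 hours

83.5 hours


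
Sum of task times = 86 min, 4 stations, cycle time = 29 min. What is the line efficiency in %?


Formula: Efficiency = Sum of Task Times / (N_stations * CT) * 100
Total station capacity = 4 stations * 29 min = 116 min
Efficiency = 86 / 116 * 100 = 74.1%

74.1%


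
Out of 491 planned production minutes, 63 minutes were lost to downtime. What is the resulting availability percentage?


Formula: Availability = (Planned Time - Downtime) / Planned Time * 100
Uptime = 491 - 63 = 428 min
Availability = 428 / 491 * 100 = 87.2%

87.2%


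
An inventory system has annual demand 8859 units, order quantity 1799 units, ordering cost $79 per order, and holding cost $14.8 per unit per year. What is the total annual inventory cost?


TC = 8859/1799 * 79 + 1799/2 * 14.8

$13701.63


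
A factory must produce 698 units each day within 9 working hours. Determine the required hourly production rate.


Formula: Production Rate = Daily Demand / Available Hours
Rate = 698 units/day / 9 hours/day
Rate = 77.6 units/hour

77.6 units/hour


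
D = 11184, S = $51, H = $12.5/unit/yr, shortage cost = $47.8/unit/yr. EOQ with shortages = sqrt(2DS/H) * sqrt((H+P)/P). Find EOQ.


Formula: EOQ* = sqrt(2DS/H) * sqrt((H+P)/P)
Base EOQ = sqrt(2*11184*51/12.5) = 302.1 units
Correction = sqrt((12.5+47.8)/47.8) = 1.12317
EOQ* = 302.1 * 1.12317 = 339.3 units

339.3 units


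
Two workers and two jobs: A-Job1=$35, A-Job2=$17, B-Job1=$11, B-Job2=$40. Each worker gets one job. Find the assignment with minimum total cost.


Option 1: A->1 + B->2 = $35 + $40 = $75
Option 2: A->2 + B->1 = $17 + $11 = $28
Min cost = min($75, $28) = $28

$28


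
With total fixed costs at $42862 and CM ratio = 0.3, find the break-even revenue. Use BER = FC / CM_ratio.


Formula: BER = Fixed Costs / Contribution Margin Ratio
BER = $42862 / 0.3
BER = $142873.33 (to the nearest cent)

$142873.33


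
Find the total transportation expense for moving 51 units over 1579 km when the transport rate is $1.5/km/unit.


TC = dist * cost * units = 1579 * 1.5 * 51 = $120793.50

$120793.50


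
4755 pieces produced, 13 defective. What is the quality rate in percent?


Formula: Quality Rate = Good Pieces / Total Pieces * 100
Good pieces = 4755 - 13 = 4742
QR = 4742 / 4755 * 100 = 99.7%

99.7%


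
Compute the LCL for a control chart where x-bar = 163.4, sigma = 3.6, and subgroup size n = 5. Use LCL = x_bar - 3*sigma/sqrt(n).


LCL = 163.4 - 3 * 3.6 / sqrt(5)

158.57


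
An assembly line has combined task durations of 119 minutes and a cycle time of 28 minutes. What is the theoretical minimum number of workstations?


Formula: N_min = ceil(Sum of Task Times / Cycle Time)
N_min = ceil(119 min / 28 min) = ceil(4.25)
N_min = 5 stations

5


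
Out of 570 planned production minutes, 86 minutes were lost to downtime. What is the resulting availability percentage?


Formula: Availability = (Planned Time - Downtime) / Planned Time * 100
Uptime = 570 - 86 = 484 min
Availability = 484 / 570 * 100 = 84.9%

84.9%


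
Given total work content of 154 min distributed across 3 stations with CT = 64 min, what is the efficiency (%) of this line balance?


Formula: Efficiency = Sum of Task Times / (N_stations * CT) * 100
Total station capacity = 3 stations * 64 min = 192 min
Efficiency = 154 / 192 * 100 = 80.2%

80.2%


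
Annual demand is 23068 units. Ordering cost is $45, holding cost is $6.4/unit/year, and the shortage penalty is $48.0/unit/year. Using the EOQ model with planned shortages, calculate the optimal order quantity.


Formula: EOQ* = sqrt(2DS/H) * sqrt((H+P)/P)
Base EOQ = sqrt(2*23068*45/6.4) = 569.56 units
Correction = sqrt((6.4+48.0)/48.0) = 1.06458
EOQ* = 569.56 * 1.06458 = 606.3 units

606.3 units


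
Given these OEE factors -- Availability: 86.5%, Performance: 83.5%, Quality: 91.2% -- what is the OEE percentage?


Formula: OEE = Availability * Performance * Quality / 10000
A * P = 86.5% * 83.5% / 100 = 72.23%
OEE = 72.23% * 91.2% / 100 = 65.9%

65.9%


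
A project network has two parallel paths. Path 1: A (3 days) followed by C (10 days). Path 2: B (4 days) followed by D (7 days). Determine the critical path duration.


Path 1 = 3 + 10 = 13 days
Path 2 = 4 + 7 = 11 days
Duration = max(13, 11) = 13 days

13 days


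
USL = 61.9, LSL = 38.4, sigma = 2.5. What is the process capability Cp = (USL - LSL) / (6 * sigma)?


Cp = (61.9 - 38.4) / (6 * 2.5)

1.57


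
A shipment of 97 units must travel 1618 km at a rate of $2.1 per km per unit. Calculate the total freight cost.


TC = dist * cost * units = 1618 * 2.1 * 97 = $329586.60

$329586.60


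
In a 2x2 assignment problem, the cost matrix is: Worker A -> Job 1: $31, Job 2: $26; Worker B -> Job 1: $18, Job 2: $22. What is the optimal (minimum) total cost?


Option 1: A->1 + B->2 = $31 + $22 = $53
Option 2: A->2 + B->1 = $26 + $18 = $44
Min cost = min($53, $44) = $44

$44


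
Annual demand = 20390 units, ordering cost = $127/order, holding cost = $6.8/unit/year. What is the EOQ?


Formula: EOQ = sqrt(2 * D * S / H)
Numerator: 2 * 20390 * 127 = 5179060
2DS/H = 5179060 / 6.8 = 761626.5
EOQ = sqrt(761626.5) = 872.7 units

872.7 units


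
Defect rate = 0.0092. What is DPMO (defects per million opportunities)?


DPMO = defect_rate * 1000000 = 0.0092 * 1000000

9200


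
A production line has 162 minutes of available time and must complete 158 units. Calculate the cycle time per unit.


Formula: CT = Available Time / Number of Units
CT = 162 min / 158 units
CT = 1.03 min/unit

1.03 min/unit


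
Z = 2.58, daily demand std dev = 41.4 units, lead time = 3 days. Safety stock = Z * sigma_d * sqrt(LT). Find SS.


Formula: SS = z * sigma_d * sqrt(LT)
sqrt(LT) = sqrt(3) = 1.7321
SS = 2.58 * 41.4 * 1.7321
SS = 185.0 units

185.0 units


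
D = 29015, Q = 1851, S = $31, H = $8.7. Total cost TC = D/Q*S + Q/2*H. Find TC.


TC = 29015/1851 * 31 + 1851/2 * 8.7

$8537.78


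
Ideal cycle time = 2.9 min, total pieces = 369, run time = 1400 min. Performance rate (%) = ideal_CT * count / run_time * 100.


Formula: Performance = (Ideal CT * Total Count) / Run Time * 100
Ideal output time = 2.9 * 369 = 1070.1 min
Performance = 1070.1 / 1400 * 100 = 76.4%

76.4%


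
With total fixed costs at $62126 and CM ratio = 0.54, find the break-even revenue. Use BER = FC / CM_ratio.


Formula: BER = Fixed Costs / Contribution Margin Ratio
BER = $62126 / 0.54
BER = $115048.15 (to the nearest cent)

$115048.15


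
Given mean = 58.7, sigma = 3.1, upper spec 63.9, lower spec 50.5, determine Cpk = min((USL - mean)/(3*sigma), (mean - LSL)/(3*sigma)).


Cpu = (63.9 - 58.7) / (3 * 3.1) = 0.56
Cpl = (58.7 - 50.5) / (3 * 3.1) = 0.88
Cpk = min(0.56, 0.88) = 0.56

0.56


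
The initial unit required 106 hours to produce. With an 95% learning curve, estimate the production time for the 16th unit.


Formula: T_n = T_1 * (learning_rate)^(log2(n)) where learning_rate = rate/100
Doublings = log2(16) = 4
T_n = 106 * 0.95^4
T_n = 106 * 0.8145 = 86.3 hours

86.3 hours


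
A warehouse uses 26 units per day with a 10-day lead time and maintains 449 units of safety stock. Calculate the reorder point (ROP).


Formula: ROP = (Daily Demand * Lead Time) + Safety Stock
Demand during lead time = 26 * 10 = 260 units
ROP = 260 + 449 = 709 units

709 units


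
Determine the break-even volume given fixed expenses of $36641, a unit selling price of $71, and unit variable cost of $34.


Formula: BEQ = Fixed Costs / (Price - Variable Cost)
Contribution margin = $71 - $34 = $37/unit
BEQ = ceil($36641 / $37/unit) = ceil(990.3) = 991 units

991 units


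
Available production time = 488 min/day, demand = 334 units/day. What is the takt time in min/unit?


Formula: Takt Time = Available Production Time / Customer Demand
Takt = 488 min/day / 334 units/day
Takt = 1.46 min/unit

1.46 min/unit


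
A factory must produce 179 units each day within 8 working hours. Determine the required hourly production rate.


Formula: Production Rate = Daily Demand / Available Hours
Rate = 179 units/day / 8 hours/day
Rate = 22.4 units/hour

22.4 units/hour


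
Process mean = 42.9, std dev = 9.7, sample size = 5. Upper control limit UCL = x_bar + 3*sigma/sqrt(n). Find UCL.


UCL = 42.9 + 3 * 9.7 / sqrt(5)

55.91


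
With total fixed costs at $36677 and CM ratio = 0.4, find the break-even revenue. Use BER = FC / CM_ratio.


Formula: BER = Fixed Costs / Contribution Margin Ratio
BER = $36677 / 0.4
BER = $91692.50 (to the nearest cent)

$91692.50


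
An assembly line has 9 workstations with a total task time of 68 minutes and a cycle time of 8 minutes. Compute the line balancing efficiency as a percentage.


Formula: Efficiency = Sum of Task Times / (N_stations * CT) * 100
Total station capacity = 9 stations * 8 min = 72 min
Efficiency = 68 / 72 * 100 = 94.4%

94.4%


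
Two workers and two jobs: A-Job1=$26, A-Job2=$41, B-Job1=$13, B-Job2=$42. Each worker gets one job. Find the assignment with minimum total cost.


Option 1: A->1 + B->2 = $26 + $42 = $68
Option 2: A->2 + B->1 = $41 + $13 = $54
Min cost = min($68, $54) = $54

$54


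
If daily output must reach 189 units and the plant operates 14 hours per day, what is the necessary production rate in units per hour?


Formula: Production Rate = Daily Demand / Available Hours
Rate = 189 units/day / 14 hours/day
Rate = 13.5 units/hour

13.5 units/hour


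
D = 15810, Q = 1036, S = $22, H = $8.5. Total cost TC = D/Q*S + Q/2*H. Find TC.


TC = 15810/1036 * 22 + 1036/2 * 8.5

$4738.73


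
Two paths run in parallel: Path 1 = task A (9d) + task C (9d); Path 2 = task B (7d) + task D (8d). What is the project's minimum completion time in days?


Path 1 = 9 + 9 = 18 days
Path 2 = 7 + 8 = 15 days
Duration = max(18, 15) = 18 days

18 days


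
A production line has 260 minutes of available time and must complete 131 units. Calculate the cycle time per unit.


Formula: CT = Available Time / Number of Units
CT = 260 min / 131 units
CT = 1.98 min/unit

1.98 min/unit


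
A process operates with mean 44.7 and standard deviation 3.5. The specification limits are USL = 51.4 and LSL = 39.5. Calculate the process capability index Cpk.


Cpu = (51.4 - 44.7) / (3 * 3.5) = 0.64
Cpl = (44.7 - 39.5) / (3 * 3.5) = 0.5
Cpk = min(0.64, 0.5) = 0.5

0.5


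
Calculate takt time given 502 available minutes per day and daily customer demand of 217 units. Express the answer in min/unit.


Formula: Takt Time = Available Production Time / Customer Demand
Takt = 502 min/day / 217 units/day
Takt = 2.31 min/unit

2.31 min/unit


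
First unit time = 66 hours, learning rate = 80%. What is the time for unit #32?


Formula: T_n = T_1 * (learning_rate)^(log2(n)) where learning_rate = rate/100
Doublings = log2(32) = 5
T_n = 66 * 0.8^5
T_n = 66 * 0.3277 = 21.6 hours

21.6 hours


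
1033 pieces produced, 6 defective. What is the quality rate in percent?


Formula: Quality Rate = Good Pieces / Total Pieces * 100
Good pieces = 1033 - 6 = 1027
QR = 1027 / 1033 * 100 = 99.4%

99.4%


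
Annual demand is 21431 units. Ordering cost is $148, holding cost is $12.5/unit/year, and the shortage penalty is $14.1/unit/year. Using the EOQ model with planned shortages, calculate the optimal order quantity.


Formula: EOQ* = sqrt(2DS/H) * sqrt((H+P)/P)
Base EOQ = sqrt(2*21431*148/12.5) = 712.38 units
Correction = sqrt((12.5+14.1)/14.1) = 1.37351
EOQ* = 712.38 * 1.37351 = 978.5 units

978.5 units


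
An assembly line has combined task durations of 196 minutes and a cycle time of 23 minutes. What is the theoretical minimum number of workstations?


Formula: N_min = ceil(Sum of Task Times / Cycle Time)
N_min = ceil(196 min / 23 min) = ceil(8.5217)
N_min = 9 stations

9


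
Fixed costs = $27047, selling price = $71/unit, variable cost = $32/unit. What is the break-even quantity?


Formula: BEQ = Fixed Costs / (Price - Variable Cost)
Contribution margin = $71 - $32 = $39/unit
BEQ = ceil($27047 / $39/unit) = ceil(693.51) = 694 units

694 units


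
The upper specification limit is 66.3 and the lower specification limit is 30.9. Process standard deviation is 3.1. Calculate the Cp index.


Cp = (66.3 - 30.9) / (6 * 3.1)

1.9


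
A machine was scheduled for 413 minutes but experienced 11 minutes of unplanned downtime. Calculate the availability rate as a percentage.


Formula: Availability = (Planned Time - Downtime) / Planned Time * 100
Uptime = 413 - 11 = 402 min
Availability = 402 / 413 * 100 = 97.3%

97.3%
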